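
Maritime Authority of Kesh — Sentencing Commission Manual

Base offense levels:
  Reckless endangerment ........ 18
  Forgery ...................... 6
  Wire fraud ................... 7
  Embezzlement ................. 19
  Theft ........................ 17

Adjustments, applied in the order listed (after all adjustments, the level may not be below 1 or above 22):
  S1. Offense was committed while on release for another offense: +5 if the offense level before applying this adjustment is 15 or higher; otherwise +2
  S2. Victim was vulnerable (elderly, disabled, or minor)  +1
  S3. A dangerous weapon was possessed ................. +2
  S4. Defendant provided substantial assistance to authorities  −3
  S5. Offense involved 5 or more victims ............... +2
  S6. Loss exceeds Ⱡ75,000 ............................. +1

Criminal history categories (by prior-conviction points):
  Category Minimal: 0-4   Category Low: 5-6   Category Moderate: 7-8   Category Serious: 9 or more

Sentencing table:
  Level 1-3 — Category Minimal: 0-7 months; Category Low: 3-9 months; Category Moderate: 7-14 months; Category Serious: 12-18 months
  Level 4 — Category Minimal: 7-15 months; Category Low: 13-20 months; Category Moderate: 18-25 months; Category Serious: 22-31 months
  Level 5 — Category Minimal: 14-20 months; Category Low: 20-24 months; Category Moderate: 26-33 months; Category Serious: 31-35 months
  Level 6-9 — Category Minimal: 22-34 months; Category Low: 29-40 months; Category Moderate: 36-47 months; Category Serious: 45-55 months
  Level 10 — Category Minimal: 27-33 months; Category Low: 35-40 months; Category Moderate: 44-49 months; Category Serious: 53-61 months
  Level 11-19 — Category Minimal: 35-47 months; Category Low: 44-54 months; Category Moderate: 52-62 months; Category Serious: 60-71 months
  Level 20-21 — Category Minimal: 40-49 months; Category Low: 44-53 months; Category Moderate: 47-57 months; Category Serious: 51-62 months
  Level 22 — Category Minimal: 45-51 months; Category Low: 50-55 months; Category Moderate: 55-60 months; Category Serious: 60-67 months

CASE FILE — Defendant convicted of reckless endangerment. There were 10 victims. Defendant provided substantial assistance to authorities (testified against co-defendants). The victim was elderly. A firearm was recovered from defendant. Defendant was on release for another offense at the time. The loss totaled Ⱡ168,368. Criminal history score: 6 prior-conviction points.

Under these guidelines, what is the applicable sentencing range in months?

Base offense level for reckless endangerment: 18.
S1 applies (level before this adjustment is 18 ≥ 15, so +5): 18 + 5 = 23.
S2 applies: 23 + 1 = 24.
S3 applies: 24 + 2 = 26.
S4 applies: 26 − 3 = 23.
S5 applies: 23 + 2 = 25.
S6 applies: 25 + 1 = 26.
Level 26 exceeds the maximum of 22; capped at 22.
Final offense level: 22.
Criminal history: 6 prior points → Category Low (5-6).
Level 22 falls in the 22 band.
Grid: Level 22 × Category Low = 50-55 months.

50-55 months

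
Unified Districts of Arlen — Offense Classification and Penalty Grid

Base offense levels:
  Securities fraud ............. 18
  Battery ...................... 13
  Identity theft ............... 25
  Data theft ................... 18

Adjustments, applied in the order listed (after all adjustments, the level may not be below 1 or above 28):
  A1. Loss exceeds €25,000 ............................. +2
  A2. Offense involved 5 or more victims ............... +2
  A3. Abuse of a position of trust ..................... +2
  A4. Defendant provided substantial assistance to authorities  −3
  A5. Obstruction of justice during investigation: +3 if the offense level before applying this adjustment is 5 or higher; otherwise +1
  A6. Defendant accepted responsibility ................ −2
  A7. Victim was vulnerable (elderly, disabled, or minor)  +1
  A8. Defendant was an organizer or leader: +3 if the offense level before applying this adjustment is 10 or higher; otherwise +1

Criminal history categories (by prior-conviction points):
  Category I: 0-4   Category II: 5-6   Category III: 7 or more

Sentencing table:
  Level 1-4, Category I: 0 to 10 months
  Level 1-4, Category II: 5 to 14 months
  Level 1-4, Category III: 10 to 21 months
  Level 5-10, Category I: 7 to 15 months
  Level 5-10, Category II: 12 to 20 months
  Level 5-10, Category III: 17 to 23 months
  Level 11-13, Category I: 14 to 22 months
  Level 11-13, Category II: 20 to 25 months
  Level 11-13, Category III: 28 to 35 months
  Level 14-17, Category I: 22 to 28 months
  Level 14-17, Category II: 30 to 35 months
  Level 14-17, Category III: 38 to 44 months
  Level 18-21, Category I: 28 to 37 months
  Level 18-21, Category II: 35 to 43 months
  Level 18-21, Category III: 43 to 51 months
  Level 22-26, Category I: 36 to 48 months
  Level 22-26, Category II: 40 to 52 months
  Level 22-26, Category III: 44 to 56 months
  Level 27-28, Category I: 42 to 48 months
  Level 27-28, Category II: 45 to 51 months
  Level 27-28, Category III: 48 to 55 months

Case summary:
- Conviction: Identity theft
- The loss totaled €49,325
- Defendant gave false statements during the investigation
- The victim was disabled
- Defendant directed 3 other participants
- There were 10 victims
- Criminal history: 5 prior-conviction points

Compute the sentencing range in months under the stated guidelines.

Base offense level for identity theft: 25.
A1 applies: 25 + 2 = 27.
A2 applies: 27 + 2 = 29.
A3 does not apply.
A5 applies (level before this adjustment is 29 ≥ 5, so +3): 29 + 3 = 32.
A7 applies: 32 + 1 = 33.
A8 applies (level before this adjustment is 33 ≥ 10, so +3): 33 + 3 = 36.
Level 36 exceeds the maximum of 28; capped at 28.
Final offense level: 28.
Criminal history: 5 prior points → Category II (5-6).
Level 28 falls in the 27-28 band.
Grid: Level 27-28 × Category II = 45-51 months.

45-51 months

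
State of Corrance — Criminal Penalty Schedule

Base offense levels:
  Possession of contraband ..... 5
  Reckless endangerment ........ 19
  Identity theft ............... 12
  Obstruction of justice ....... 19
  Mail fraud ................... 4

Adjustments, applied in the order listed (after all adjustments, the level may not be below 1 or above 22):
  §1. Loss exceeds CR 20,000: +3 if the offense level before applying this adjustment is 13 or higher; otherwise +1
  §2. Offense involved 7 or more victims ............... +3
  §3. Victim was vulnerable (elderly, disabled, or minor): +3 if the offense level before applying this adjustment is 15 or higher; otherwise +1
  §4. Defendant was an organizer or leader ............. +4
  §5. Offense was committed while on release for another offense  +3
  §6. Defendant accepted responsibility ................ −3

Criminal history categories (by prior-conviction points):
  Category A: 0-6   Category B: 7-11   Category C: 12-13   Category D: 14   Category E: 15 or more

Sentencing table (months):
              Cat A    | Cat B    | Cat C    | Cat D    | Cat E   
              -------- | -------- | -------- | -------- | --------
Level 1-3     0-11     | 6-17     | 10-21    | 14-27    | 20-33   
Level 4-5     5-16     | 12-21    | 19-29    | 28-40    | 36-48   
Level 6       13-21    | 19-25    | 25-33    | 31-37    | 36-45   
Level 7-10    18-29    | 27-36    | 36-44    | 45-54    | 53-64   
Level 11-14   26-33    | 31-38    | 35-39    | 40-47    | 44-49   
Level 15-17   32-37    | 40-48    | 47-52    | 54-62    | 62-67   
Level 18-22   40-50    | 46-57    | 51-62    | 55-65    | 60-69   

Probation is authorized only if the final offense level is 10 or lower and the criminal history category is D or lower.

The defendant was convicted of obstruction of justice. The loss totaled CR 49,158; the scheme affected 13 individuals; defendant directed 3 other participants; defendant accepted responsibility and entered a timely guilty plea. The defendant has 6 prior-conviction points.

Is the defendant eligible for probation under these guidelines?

Base offense level for obstruction of justice: 19.
§1 applies (level before this adjustment is 19 ≥ 13, so +3): 19 + 3 = 22.
§2 applies: 22 + 3 = 25.
§4 applies: 25 + 4 = 29.
§6 applies: 29 − 3 = 26.
Level 26 exceeds the maximum of 22; capped at 22.
Final offense level: 22.
Criminal history: 6 prior points → Category A (0-6).
Level 22 falls in the 18-22 band.
Grid: Level 18-22 × Category A = 40-50 months.
Probation check: level 22 > 10 and category A ≤ D → not eligible.

No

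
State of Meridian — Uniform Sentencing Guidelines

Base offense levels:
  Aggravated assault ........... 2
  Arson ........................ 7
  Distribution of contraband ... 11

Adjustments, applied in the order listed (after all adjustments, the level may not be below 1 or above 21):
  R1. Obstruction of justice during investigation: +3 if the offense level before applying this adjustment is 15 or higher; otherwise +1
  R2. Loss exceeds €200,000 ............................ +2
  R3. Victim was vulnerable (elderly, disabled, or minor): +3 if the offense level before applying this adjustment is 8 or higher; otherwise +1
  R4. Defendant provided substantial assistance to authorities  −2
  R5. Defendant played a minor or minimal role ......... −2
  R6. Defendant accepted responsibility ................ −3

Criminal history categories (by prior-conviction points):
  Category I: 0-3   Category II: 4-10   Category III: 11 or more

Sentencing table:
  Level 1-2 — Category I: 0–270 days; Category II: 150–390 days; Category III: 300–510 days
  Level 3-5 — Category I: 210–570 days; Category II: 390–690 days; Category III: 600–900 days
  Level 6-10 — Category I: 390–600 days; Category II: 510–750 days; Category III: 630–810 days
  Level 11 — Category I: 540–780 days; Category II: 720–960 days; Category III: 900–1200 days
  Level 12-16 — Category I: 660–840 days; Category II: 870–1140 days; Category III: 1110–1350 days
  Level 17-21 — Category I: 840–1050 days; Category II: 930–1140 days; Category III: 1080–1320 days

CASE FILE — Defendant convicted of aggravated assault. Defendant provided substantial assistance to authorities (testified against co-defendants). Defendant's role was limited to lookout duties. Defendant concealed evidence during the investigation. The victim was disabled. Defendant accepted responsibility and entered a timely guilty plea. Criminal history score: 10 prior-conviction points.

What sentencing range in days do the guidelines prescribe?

150-390 days

Base offense level for aggravated assault: 2.
R1 applies (level before this adjustment is 2 < 15, so +1): 2 + 1 = 3.
R2 does not apply.
R3 applies (level before this adjustment is 3 < 8, so +1): 3 + 1 = 4.
R4 applies: 4 − 2 = 2.
R5 applies: 2 − 2 = 0.
R6 applies: 0 − 3 = -3.
Level -3 is below the minimum of 1; floored at 1.
Final offense level: 1.
Criminal history: 10 prior points → Category II (4-10).
Level 1 falls in the 1-2 band.
Grid: Level 1-2 × Category II = 150-390 days.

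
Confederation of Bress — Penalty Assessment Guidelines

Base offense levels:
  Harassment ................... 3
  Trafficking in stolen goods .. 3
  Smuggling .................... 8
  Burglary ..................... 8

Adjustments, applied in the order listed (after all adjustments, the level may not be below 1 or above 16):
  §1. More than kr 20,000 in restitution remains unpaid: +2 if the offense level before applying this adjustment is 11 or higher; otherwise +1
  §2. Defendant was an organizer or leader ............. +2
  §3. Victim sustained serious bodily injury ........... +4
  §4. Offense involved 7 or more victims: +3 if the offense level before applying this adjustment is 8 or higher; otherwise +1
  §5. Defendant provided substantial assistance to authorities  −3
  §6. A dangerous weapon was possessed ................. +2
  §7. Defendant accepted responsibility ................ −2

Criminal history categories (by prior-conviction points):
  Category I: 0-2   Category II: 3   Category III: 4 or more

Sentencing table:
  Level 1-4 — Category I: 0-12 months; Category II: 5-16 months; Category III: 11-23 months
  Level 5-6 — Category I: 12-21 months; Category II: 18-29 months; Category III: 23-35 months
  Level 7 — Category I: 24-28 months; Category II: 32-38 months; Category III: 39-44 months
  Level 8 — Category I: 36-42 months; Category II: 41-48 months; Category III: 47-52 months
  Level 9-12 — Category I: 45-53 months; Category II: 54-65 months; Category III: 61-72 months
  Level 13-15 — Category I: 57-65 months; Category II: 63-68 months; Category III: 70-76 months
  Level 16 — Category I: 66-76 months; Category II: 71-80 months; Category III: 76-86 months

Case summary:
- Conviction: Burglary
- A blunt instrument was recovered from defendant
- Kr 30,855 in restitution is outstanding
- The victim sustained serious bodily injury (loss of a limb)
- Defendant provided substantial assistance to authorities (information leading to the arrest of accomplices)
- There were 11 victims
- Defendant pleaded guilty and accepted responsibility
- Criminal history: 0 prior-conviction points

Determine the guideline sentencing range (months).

Base offense level for burglary: 8.
§1 applies (level before this adjustment is 8 < 11, so +1): 8 + 1 = 9.
§3 applies: 9 + 4 = 13.
§4 applies (level before this adjustment is 13 ≥ 8, so +3): 13 + 3 = 16.
§5 applies: 16 − 3 = 13.
§6 applies: 13 + 2 = 15.
§7 applies: 15 − 2 = 13.
Final offense level: 13.
Criminal history: 0 prior points → Category I (0-2).
Level 13 falls in the 13-15 band.
Grid: Level 13-15 × Category I = 57-65 months.

57-65 months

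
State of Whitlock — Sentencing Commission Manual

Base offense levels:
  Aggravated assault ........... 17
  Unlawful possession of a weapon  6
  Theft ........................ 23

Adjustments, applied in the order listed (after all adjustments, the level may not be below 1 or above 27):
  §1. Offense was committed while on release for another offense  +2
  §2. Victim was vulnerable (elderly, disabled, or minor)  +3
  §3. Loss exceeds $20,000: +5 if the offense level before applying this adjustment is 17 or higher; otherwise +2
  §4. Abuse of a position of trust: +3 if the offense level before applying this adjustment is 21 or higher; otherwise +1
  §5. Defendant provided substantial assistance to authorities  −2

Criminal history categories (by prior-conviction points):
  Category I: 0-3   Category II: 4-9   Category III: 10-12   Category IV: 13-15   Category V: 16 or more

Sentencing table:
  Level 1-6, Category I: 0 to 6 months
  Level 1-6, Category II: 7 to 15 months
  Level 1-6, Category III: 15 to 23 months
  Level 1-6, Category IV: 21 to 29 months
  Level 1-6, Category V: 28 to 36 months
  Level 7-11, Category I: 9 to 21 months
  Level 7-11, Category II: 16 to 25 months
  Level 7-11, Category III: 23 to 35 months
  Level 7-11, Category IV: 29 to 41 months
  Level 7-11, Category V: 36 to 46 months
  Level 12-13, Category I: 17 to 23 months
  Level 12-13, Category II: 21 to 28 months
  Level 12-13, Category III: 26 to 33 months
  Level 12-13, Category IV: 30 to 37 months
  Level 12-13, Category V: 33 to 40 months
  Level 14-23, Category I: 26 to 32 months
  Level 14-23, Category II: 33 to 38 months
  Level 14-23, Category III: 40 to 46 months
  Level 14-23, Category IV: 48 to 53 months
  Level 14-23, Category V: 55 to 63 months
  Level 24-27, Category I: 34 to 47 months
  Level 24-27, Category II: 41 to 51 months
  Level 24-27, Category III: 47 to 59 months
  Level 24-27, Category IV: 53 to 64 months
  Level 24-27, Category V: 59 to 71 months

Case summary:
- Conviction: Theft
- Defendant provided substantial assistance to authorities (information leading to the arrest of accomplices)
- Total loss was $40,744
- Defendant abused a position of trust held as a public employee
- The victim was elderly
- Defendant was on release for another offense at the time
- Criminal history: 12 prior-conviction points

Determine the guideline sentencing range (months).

47-59 months

Base offense level for theft: 23.
§1 applies: 23 + 2 = 25.
§2 applies: 25 + 3 = 28.
§3 applies (level before this adjustment is 28 ≥ 17, so +5): 28 + 5 = 33.
§4 applies (level before this adjustment is 33 ≥ 21, so +3): 33 + 3 = 36.
§5 applies: 36 − 2 = 34.
Level 34 exceeds the maximum of 27; capped at 27.
Final offense level: 27.
Criminal history: 12 prior points → Category III (10-12).
Level 27 falls in the 24-27 band.
Grid: Level 24-27 × Category III = 47-59 months.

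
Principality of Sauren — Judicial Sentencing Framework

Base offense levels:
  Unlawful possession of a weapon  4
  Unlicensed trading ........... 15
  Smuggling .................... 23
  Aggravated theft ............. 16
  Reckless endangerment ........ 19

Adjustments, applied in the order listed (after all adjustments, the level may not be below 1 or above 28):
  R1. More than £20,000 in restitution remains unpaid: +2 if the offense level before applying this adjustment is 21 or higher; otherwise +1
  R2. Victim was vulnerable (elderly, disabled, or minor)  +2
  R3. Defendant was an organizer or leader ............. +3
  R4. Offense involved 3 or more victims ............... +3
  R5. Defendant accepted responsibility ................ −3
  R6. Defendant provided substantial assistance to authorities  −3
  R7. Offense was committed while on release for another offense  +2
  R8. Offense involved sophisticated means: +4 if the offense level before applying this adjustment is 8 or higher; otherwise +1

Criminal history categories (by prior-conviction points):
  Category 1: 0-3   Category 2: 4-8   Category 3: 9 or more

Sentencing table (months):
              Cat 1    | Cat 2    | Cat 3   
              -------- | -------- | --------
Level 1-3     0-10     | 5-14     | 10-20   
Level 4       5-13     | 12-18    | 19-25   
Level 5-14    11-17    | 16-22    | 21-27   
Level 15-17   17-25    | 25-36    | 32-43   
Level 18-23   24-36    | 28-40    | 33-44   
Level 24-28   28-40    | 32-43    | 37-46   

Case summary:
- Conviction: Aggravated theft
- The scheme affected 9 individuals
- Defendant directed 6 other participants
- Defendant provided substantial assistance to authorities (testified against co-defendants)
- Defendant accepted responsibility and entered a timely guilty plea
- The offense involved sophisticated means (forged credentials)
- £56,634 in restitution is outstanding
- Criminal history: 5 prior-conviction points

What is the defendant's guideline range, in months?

Base offense level for aggravated theft: 16.
R1 applies (level before this adjustment is 16 < 21, so +1): 16 + 1 = 17.
R3 applies: 17 + 3 = 20.
R4 applies: 20 + 3 = 23.
R5 applies: 23 − 3 = 20.
R6 applies: 20 − 3 = 17.
R8 applies (level before this adjustment is 17 ≥ 8, so +4): 17 + 4 = 21.
Final offense level: 21.
Criminal history: 5 prior points → Category 2 (4-8).
Level 21 falls in the 18-23 band.
Grid: Level 18-23 × Category 2 = 28-40 months.

28-40 months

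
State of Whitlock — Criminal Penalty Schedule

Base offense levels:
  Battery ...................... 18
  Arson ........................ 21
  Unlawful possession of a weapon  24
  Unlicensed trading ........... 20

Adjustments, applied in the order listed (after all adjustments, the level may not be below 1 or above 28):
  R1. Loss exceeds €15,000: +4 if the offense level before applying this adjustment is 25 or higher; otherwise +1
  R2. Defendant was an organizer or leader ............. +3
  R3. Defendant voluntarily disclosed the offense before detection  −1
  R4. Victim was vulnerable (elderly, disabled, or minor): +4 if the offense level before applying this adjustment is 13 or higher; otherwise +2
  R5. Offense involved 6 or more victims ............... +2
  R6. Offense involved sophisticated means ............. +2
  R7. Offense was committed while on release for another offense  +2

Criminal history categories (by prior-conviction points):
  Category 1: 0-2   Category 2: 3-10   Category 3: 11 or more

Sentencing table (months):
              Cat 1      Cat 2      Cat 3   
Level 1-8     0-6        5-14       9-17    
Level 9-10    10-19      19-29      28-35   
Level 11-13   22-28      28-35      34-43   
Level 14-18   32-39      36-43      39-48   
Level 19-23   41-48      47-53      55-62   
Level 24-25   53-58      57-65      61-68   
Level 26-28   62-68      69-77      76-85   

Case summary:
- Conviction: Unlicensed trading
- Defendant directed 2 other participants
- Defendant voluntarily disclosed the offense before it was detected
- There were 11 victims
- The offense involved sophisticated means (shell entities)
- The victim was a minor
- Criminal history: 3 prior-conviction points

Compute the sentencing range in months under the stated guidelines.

Base offense level for unlicensed trading: 20.
R2 applies: 20 + 3 = 23.
R3 applies: 23 − 1 = 22.
R4 applies (level before this adjustment is 22 ≥ 13, so +4): 22 + 4 = 26.
R5 applies: 26 + 2 = 28.
R6 applies: 28 + 2 = 30.
Level 30 exceeds the maximum of 28; capped at 28.
Final offense level: 28.
Criminal history: 3 prior points → Category 2 (3-10).
Level 28 falls in the 26-28 band.
Grid: Level 26-28 × Category 2 = 69-77 months.

69-77 months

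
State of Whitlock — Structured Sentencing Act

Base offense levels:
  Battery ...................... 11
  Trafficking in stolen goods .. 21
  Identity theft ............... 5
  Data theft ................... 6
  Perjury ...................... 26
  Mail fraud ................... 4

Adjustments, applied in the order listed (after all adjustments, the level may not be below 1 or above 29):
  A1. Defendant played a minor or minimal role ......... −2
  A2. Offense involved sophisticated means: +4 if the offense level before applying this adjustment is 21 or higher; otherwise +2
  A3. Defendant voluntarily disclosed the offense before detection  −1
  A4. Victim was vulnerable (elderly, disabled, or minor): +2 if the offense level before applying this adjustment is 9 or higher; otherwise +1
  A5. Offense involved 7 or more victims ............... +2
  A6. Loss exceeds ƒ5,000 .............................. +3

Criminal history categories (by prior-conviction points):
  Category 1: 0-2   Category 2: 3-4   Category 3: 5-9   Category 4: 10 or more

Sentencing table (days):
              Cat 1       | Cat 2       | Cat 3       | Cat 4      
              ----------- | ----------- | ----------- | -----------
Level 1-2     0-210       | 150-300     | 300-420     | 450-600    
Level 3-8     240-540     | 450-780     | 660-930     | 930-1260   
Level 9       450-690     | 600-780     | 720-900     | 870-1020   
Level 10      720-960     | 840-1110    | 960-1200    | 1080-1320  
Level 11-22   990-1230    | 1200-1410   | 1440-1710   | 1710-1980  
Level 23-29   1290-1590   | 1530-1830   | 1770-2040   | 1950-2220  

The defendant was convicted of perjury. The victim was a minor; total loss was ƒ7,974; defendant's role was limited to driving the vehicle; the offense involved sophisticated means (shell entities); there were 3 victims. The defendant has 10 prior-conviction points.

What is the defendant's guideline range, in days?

1950-2220 days

Base offense level for perjury: 26.
A1 applies: 26 − 2 = 24.
A2 applies (level before this adjustment is 24 ≥ 21, so +4): 24 + 4 = 28.
A3 does not apply.
A4 applies (level before this adjustment is 28 ≥ 9, so +2): 28 + 2 = 30.
A5 does not apply.
A6 applies: 30 + 3 = 33.
Level 33 exceeds the maximum of 29; capped at 29.
Final offense level: 29.
Criminal history: 10 prior points → Category 4 (10+).
Level 29 falls in the 23-29 band.
Grid: Level 23-29 × Category 4 = 1950-2220 days.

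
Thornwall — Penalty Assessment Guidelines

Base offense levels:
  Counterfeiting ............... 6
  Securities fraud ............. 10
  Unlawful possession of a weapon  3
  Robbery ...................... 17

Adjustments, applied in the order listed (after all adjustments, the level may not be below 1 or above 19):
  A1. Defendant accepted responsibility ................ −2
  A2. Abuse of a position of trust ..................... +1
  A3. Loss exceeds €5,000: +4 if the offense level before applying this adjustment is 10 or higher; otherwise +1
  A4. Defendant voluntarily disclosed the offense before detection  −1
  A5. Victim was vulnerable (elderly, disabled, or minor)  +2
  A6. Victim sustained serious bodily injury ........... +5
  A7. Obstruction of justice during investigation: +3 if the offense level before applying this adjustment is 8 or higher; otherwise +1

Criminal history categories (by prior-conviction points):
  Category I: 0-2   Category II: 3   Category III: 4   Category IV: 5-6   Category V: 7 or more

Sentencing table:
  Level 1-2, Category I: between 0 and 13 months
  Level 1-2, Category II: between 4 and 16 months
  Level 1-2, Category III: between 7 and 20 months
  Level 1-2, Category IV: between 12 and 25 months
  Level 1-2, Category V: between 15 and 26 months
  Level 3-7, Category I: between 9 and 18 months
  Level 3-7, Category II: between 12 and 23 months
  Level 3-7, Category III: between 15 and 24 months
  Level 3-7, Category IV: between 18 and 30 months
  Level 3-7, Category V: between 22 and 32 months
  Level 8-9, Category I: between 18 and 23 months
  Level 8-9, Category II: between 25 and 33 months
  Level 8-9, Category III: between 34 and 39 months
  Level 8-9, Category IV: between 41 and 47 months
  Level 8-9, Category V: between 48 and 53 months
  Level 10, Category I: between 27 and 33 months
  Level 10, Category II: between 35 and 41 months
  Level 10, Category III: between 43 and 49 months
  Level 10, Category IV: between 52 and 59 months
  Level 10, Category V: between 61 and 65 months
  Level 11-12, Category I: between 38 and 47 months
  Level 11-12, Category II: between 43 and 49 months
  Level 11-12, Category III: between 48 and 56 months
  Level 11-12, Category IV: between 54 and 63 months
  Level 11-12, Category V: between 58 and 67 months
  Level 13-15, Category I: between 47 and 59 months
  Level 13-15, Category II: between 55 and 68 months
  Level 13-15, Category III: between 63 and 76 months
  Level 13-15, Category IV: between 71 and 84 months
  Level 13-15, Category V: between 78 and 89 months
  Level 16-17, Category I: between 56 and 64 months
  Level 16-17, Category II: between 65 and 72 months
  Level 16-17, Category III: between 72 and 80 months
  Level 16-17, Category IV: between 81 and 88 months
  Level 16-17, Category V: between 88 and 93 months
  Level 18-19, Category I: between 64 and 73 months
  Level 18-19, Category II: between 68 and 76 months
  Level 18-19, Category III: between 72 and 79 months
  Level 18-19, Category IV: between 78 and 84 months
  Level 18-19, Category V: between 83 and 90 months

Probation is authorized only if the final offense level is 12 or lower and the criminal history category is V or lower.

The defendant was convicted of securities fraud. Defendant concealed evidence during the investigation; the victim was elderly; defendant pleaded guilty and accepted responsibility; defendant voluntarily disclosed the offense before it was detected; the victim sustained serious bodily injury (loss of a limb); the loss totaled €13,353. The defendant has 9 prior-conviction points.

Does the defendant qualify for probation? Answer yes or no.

Base offense level for securities fraud: 10.
A1 applies: 10 − 2 = 8.
A2 does not apply.
A3 applies (level before this adjustment is 8 < 10, so +1): 8 + 1 = 9.
A4 applies: 9 − 1 = 8.
A5 applies: 8 + 2 = 10.
A6 applies: 10 + 5 = 15.
A7 applies (level before this adjustment is 15 ≥ 8, so +3): 15 + 3 = 18.
Final offense level: 18.
Criminal history: 9 prior points → Category V (7+).
Level 18 falls in the 18-19 band.
Grid: Level 18-19 × Category V = 83-90 months.
Probation check: level 18 > 12 and category V ≤ V → not eligible.

No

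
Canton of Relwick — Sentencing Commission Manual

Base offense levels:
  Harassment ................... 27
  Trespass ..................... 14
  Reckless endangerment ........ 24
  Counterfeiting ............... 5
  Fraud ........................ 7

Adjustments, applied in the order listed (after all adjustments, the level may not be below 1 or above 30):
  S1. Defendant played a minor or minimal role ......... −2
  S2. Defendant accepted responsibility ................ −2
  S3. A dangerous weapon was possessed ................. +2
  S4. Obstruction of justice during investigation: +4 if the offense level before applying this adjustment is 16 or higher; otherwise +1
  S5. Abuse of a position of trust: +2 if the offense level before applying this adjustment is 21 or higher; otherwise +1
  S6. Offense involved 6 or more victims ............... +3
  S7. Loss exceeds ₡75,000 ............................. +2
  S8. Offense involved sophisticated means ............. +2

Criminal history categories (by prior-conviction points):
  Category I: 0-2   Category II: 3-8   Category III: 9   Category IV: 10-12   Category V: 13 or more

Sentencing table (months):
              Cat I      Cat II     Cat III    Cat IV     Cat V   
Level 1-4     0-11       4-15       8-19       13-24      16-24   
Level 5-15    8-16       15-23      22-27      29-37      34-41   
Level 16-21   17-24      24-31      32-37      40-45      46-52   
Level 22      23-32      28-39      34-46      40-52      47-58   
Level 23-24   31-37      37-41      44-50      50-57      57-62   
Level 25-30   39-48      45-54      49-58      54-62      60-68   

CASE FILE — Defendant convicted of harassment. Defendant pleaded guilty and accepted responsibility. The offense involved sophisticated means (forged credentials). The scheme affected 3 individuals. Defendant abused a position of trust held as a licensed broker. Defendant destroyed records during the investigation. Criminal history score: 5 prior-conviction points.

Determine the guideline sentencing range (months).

45-54 months

Base offense level for harassment: 27.
S2 applies: 27 − 2 = 25.
S3 does not apply.
S4 applies (level before this adjustment is 25 ≥ 16, so +4): 25 + 4 = 29.
S5 applies (level before this adjustment is 29 ≥ 21, so +2): 29 + 2 = 31.
S6 does not apply.
S7 does not apply.
S8 applies: 31 + 2 = 33.
Level 33 exceeds the maximum of 30; capped at 30.
Final offense level: 30.
Criminal history: 5 prior points → Category II (3-8).
Level 30 falls in the 25-30 band.
Grid: Level 25-30 × Category II = 45-54 months.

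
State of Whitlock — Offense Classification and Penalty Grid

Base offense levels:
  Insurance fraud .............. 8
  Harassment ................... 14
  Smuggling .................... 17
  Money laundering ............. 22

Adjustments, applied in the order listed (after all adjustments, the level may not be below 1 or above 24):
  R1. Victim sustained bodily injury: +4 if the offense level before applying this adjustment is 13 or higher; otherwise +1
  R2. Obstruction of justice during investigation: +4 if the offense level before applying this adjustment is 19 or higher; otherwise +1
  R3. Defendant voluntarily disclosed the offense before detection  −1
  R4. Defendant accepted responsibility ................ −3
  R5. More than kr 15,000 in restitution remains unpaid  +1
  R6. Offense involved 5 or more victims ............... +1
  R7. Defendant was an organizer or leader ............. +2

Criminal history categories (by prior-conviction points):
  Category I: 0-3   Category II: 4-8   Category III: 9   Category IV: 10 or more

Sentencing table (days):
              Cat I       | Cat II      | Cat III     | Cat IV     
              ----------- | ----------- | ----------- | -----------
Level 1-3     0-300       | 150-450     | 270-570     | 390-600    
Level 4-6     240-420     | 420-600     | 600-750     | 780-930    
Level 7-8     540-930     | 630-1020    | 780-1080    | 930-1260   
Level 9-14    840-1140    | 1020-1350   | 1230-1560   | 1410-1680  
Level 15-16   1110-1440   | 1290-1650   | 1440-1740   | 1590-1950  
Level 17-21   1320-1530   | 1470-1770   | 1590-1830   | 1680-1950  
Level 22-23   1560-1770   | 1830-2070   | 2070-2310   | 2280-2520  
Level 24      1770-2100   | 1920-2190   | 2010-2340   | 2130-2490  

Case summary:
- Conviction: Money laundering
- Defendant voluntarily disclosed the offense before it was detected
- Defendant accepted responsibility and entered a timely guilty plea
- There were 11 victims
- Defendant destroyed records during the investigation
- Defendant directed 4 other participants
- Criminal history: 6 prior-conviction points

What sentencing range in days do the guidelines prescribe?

1920-2190 days

Base offense level for money laundering: 22.
R1 does not apply.
R2 applies (level before this adjustment is 22 ≥ 19, so +4): 22 + 4 = 26.
R3 applies: 26 − 1 = 25.
R4 applies: 25 − 3 = 22.
R6 applies: 22 + 1 = 23.
R7 applies: 23 + 2 = 25.
Level 25 exceeds the maximum of 24; capped at 24.
Final offense level: 24.
Criminal history: 6 prior points → Category II (4-8).
Level 24 falls in the 24 band.
Grid: Level 24 × Category II = 1920-2190 days.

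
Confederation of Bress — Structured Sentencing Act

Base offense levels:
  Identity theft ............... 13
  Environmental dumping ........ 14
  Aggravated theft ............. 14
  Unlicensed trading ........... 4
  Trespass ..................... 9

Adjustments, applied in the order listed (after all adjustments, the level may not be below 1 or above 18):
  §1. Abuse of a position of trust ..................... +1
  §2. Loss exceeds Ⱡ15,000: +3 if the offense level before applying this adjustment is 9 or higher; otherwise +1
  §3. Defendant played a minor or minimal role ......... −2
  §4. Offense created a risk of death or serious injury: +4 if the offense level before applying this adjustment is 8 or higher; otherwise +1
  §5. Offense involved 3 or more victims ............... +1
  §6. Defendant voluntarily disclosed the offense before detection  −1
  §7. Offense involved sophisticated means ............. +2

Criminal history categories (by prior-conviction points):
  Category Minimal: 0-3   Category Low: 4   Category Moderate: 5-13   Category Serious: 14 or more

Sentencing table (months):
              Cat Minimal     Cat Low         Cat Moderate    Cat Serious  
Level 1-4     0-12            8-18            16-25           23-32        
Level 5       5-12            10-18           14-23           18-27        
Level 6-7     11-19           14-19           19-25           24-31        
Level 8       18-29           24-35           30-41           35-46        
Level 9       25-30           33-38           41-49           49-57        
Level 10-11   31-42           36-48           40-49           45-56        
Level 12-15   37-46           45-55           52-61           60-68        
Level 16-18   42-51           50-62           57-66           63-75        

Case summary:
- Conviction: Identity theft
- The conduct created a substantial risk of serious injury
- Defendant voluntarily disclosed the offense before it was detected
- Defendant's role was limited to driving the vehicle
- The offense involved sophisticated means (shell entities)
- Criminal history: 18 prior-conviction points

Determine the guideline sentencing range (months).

63-75 months

Base offense level for identity theft: 13.
§1 does not apply.
§3 applies: 13 − 2 = 11.
§4 applies (level before this adjustment is 11 ≥ 8, so +4): 11 + 4 = 15.
§5 does not apply.
§6 applies: 15 − 1 = 14.
§7 applies: 14 + 2 = 16.
Final offense level: 16.
Criminal history: 18 prior points → Category Serious (14+).
Level 16 falls in the 16-18 band.
Grid: Level 16-18 × Category Serious = 63-75 months.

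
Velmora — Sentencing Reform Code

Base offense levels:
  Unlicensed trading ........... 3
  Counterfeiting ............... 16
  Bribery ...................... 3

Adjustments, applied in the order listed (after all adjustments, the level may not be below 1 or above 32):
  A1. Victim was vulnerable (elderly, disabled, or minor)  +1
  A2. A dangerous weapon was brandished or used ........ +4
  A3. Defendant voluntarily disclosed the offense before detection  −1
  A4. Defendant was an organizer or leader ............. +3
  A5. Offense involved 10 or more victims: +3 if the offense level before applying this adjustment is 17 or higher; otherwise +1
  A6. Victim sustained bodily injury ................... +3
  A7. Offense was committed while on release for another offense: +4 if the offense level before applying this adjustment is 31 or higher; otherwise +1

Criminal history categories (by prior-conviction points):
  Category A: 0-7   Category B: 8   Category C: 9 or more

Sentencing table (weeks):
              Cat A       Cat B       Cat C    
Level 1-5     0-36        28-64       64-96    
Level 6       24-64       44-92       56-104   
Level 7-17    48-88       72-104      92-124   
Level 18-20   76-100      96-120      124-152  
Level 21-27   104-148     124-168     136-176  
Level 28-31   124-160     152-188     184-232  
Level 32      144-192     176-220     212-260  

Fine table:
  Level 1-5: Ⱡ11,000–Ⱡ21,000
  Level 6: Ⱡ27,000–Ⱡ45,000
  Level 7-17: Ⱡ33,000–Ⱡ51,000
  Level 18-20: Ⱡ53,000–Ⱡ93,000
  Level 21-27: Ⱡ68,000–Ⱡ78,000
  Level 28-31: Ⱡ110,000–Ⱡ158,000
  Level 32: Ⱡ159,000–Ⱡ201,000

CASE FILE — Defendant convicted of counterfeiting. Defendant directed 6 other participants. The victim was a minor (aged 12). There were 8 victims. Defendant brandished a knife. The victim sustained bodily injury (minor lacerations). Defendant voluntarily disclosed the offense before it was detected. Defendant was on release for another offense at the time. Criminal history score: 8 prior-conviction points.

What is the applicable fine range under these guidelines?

Ⱡ68,000–Ⱡ78,000

Base offense level for counterfeiting: 16.
A1 applies: 16 + 1 = 17.
A2 applies: 17 + 4 = 21.
A3 applies: 21 − 1 = 20.
A4 applies: 20 + 3 = 23.
A6 applies: 23 + 3 = 26.
A7 applies (level before this adjustment is 26 < 31, so +1): 26 + 1 = 27.
Final offense level: 27.
Level 27 falls in the 21-27 band.
Fine table: Level 21-27 → Ⱡ68,000–Ⱡ78,000.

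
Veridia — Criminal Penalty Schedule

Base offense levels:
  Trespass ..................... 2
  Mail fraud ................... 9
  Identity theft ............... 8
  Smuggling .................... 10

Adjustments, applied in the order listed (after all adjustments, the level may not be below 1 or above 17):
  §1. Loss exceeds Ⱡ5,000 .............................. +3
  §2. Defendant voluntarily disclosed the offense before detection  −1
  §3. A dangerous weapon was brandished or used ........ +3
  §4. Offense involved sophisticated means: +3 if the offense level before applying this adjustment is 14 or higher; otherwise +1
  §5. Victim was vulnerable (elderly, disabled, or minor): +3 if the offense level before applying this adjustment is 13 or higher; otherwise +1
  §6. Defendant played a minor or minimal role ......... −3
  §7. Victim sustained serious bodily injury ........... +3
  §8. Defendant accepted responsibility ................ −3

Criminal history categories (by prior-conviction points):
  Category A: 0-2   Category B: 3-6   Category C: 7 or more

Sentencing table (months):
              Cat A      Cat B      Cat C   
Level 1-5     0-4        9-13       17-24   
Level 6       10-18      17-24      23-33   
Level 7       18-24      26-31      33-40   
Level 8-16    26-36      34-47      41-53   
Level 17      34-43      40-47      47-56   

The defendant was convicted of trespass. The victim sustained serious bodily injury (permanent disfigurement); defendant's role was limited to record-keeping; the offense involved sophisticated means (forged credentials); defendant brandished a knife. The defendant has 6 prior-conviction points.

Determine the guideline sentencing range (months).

17-24 months

Base offense level for trespass: 2.
§3 applies: 2 + 3 = 5.
§4 applies (level before this adjustment is 5 < 14, so +1): 5 + 1 = 6.
§6 applies: 6 − 3 = 3.
§7 applies: 3 + 3 = 6.
§8 does not apply.
Final offense level: 6.
Criminal history: 6 prior points → Category B (3-6).
Level 6 falls in the 6 band.
Grid: Level 6 × Category B = 17-24 months.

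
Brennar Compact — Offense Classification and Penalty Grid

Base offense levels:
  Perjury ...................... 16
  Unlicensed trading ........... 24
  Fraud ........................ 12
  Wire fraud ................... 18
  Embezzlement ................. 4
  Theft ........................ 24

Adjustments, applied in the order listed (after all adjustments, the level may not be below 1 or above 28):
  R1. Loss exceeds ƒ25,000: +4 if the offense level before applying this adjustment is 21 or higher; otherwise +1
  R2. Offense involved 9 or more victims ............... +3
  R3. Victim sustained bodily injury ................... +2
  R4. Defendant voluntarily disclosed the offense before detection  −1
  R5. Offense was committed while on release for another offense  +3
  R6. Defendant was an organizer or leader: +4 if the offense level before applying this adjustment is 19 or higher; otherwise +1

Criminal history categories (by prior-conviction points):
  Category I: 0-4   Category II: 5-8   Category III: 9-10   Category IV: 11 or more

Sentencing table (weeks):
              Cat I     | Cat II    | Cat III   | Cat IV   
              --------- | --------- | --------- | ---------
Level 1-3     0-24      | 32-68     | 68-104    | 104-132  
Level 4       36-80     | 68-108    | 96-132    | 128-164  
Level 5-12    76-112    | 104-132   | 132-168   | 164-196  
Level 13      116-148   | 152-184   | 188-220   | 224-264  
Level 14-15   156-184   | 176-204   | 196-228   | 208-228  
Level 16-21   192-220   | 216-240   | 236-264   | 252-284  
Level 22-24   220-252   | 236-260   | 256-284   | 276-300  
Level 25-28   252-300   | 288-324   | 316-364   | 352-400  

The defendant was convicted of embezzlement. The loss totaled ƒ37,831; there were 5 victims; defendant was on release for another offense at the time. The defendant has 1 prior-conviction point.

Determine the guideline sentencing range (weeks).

76-112 weeks

Base offense level for embezzlement: 4.
R1 applies (level before this adjustment is 4 < 21, so +1): 4 + 1 = 5.
R3 does not apply.
R5 applies: 5 + 3 = 8.
Final offense level: 8.
Criminal history: 1 prior point → Category I (0-4).
Level 8 falls in the 5-12 band.
Grid: Level 5-12 × Category I = 76-112 weeks.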